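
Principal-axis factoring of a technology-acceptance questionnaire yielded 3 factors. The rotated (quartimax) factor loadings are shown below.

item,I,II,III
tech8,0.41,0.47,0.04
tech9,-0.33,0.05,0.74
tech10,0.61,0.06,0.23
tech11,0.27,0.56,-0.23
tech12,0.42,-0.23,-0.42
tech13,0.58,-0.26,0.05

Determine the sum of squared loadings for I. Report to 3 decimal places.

1.235

SS loadings for I = 0.41² + (-0.33)² + 0.61² + 0.27² + 0.42² + 0.58² = 0.1681 + 0.1089 + 0.3721 + 0.0729 + 0.1764 + 0.3364 = 1.2348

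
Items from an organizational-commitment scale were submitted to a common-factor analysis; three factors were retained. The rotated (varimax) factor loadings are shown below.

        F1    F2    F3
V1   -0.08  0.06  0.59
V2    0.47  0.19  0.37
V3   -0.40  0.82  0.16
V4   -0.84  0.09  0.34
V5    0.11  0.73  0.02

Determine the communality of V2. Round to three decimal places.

h² = 0.47² + 0.19² + 0.37² = 0.2209 + 0.0361 + 0.1369 = 0.3939

0.394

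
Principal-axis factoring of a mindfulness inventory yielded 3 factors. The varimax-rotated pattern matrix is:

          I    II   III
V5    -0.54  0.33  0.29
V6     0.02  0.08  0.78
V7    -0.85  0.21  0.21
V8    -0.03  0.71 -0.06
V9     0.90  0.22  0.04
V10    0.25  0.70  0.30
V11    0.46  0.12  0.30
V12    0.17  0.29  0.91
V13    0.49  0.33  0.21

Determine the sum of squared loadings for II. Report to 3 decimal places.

1.409

SS loadings for II = 0.33² + 0.08² + 0.21² + 0.71² + 0.22² + 0.70² + 0.12² + 0.29² + 0.33² = 0.1089 + 0.0064 + 0.0441 + 0.5041 + 0.0484 + 0.4900 + 0.0144 + 0.0841 + 0.1089 = 1.4093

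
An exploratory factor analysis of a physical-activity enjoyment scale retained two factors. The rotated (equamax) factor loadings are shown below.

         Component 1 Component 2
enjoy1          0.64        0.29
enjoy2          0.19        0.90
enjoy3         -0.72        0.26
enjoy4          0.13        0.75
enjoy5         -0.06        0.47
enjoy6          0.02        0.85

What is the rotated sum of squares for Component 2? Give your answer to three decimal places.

SS loadings for Component 2 = 0.29² + 0.90² + 0.26² + 0.75² + 0.47² + 0.85² = 0.0841 + 0.8100 + 0.0676 + 0.5625 + 0.2209 + 0.7225 = 2.4676

2.468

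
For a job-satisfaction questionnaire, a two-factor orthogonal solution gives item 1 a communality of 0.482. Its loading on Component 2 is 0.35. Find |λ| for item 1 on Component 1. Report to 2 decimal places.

0.60

Under orthogonal rotation h² = Σλ², so λ_Component 1² = h² − (0.1225) = 0.482 − 0.1225 = 0.3595.
|λ| = √0.3595 = 0.5996.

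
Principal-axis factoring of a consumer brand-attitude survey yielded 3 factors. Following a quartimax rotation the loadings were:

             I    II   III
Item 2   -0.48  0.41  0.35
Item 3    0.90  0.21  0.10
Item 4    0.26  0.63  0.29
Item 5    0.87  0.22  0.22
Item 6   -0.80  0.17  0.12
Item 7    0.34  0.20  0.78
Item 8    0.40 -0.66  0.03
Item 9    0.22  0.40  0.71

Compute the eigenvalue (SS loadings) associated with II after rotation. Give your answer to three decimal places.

1.322

SS loadings for II = 0.41² + 0.21² + 0.63² + 0.22² + 0.17² + 0.20² + (-0.66)² + 0.40² = 0.1681 + 0.0441 + 0.3969 + 0.0484 + 0.0289 + 0.0400 + 0.4356 + 0.1600 = 1.3220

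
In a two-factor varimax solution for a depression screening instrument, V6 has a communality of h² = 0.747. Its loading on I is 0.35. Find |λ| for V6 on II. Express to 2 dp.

Under orthogonal rotation h² = Σλ², so λ_II² = h² − (0.1225) = 0.747 − 0.1225 = 0.6245.
|λ| = √0.6245 = 0.7903.

0.79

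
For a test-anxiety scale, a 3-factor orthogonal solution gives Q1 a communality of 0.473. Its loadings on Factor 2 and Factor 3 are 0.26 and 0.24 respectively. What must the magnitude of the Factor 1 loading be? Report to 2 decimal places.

0.59

Under orthogonal rotation h² = Σλ², so λ_Factor 1² = h² − (0.1252) = 0.473 − 0.1252 = 0.3478.
|λ| = √0.3478 = 0.5897.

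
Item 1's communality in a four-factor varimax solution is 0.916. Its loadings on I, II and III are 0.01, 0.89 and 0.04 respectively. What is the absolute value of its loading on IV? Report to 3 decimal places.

Under orthogonal rotation h² = Σλ², so λ_IV² = h² − (0.7938) = 0.916 − 0.7938 = 0.1222.
|λ| = √0.1222 = 0.3496.

0.350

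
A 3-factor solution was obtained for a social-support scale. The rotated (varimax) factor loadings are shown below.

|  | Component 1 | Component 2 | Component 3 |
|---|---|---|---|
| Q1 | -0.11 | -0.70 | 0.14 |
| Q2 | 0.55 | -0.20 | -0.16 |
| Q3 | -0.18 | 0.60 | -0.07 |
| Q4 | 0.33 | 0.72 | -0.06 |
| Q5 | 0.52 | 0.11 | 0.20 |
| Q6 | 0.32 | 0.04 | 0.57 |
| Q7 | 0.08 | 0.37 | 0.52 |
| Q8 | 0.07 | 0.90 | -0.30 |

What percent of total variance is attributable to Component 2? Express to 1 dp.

SS loadings for Component 2 = (-0.70)² + (-0.20)² + 0.60² + 0.72² + 0.11² + 0.04² + 0.37² + 0.90² = 2.3690
With 8 standardized items, total variance = 8. Proportion = 2.3690/8 = 0.2961 → 29.61%.

29.6%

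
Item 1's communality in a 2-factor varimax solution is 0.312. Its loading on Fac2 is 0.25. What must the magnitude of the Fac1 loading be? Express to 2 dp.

0.50

Under orthogonal rotation h² = Σλ², so λ_Fac1² = h² − (0.0625) = 0.312 − 0.0625 = 0.2495.
|λ| = √0.2495 = 0.4995.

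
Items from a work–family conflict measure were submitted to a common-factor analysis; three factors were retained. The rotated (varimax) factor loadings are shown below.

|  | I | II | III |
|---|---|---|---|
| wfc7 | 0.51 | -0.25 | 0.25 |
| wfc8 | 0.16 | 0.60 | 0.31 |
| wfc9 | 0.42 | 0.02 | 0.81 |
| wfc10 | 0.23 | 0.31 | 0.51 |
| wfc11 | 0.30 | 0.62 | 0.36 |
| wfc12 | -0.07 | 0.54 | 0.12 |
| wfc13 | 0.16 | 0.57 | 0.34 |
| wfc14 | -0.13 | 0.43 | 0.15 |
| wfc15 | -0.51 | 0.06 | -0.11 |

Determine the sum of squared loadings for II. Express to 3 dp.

SS loadings for II = (-0.25)² + 0.60² + 0.02² + 0.31² + 0.62² + 0.54² + 0.57² + 0.43² + 0.06² = 0.0625 + 0.3600 + 0.0004 + 0.0961 + 0.3844 + 0.2916 + 0.3249 + 0.1849 + 0.0036 = 1.7084

1.708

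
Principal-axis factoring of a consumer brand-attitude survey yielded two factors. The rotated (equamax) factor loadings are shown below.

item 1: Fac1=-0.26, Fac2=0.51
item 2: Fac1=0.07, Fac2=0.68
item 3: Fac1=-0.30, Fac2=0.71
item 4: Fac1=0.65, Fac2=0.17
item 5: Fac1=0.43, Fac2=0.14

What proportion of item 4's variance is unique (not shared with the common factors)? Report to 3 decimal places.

h² = 0.65² + 0.17² = 0.4225 + 0.0289 = 0.4514
Uniqueness u² = 1 − h² = 1 − 0.4514 = 0.5486

0.549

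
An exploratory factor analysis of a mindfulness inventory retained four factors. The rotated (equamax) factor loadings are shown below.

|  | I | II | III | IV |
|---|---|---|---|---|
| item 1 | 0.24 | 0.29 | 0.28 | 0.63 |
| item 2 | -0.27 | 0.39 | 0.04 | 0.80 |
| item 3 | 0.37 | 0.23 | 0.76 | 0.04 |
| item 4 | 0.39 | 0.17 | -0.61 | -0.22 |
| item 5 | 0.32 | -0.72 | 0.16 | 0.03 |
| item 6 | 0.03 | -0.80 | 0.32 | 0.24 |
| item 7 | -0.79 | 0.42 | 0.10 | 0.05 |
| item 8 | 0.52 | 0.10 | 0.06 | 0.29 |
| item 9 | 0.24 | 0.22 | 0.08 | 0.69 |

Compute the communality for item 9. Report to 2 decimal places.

0.59

h² = 0.24² + 0.22² + 0.08² + 0.69² = 0.0576 + 0.0484 + 0.0064 + 0.4761 = 0.5885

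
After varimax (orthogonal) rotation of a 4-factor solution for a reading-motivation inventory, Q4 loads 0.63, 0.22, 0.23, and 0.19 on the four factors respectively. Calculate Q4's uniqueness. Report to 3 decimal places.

h² = 0.63² + 0.22² + 0.23² + 0.19² = 0.3969 + 0.0484 + 0.0529 + 0.0361 = 0.5343
Uniqueness u² = 1 − h² = 1 − 0.5343 = 0.4657

0.466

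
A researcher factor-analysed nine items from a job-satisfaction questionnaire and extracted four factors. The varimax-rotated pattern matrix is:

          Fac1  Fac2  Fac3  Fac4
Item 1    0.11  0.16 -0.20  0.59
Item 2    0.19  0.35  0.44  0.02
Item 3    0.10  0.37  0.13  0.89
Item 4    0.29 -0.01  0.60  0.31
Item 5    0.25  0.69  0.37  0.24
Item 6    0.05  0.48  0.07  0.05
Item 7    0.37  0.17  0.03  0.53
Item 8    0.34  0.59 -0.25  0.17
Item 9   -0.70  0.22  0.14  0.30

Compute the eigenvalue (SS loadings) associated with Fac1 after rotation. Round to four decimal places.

SS loadings for Fac1 = 0.11² + 0.19² + 0.10² + 0.29² + 0.25² + 0.05² + 0.37² + 0.34² + (-0.70)² = 0.0121 + 0.0361 + 0.0100 + 0.0841 + 0.0625 + 0.0025 + 0.1369 + 0.1156 + 0.4900 = 0.9498

0.9498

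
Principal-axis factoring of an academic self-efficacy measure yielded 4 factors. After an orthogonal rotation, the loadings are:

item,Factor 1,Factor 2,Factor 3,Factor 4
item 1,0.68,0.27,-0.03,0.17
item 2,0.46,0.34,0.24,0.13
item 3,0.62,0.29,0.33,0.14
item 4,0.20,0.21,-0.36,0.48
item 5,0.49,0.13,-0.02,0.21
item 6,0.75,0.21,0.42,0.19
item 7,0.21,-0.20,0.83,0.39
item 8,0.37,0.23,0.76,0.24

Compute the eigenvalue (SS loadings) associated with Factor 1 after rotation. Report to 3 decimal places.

2.082

SS loadings for Factor 1 = 0.68² + 0.46² + 0.62² + 0.20² + 0.49² + 0.75² + 0.21² + 0.37² = 0.4624 + 0.2116 + 0.3844 + 0.0400 + 0.2401 + 0.5625 + 0.0441 + 0.1369 = 2.0820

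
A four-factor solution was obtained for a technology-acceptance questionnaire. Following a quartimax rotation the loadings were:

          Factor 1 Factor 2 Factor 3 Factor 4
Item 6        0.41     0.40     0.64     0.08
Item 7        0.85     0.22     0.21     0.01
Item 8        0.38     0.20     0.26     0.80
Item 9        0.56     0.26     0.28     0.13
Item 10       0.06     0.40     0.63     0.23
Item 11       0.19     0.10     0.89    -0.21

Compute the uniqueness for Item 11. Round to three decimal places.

h² = 0.19² + 0.10² + 0.89² + (-0.21)² = 0.0361 + 0.0100 + 0.7921 + 0.0441 = 0.8823
Uniqueness u² = 1 − h² = 1 − 0.8823 = 0.1177

0.118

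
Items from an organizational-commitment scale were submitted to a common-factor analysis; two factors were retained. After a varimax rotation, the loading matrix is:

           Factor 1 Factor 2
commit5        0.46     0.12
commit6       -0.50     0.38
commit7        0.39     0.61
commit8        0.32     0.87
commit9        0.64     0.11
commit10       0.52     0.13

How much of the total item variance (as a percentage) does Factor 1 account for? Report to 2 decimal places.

SS loadings for Factor 1 = 0.46² + (-0.50)² + 0.39² + 0.32² + 0.64² + 0.52² = 1.3961
With 6 standardized items, total variance = 6. Proportion = 1.3961/6 = 0.2327 → 23.27%.

23.27%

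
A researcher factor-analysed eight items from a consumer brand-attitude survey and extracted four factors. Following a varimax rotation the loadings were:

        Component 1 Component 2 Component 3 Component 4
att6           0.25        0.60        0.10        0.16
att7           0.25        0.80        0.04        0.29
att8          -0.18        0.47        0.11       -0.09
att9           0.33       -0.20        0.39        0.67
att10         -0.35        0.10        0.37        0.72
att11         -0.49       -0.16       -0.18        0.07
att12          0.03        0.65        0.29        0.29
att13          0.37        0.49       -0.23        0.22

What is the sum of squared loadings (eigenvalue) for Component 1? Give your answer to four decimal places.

0.7667

SS loadings for Component 1 = 0.25² + 0.25² + (-0.18)² + 0.33² + (-0.35)² + (-0.49)² + 0.03² + 0.37² = 0.0625 + 0.0625 + 0.0324 + 0.1089 + 0.1225 + 0.2401 + 0.0009 + 0.1369 = 0.7667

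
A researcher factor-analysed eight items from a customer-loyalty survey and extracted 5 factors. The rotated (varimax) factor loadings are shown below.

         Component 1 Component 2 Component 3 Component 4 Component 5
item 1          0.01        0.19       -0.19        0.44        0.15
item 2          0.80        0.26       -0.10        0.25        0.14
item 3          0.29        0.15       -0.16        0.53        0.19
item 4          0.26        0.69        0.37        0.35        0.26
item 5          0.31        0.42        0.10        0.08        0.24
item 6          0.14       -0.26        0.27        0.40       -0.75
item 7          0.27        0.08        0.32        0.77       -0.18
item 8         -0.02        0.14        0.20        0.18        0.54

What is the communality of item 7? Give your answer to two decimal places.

h² = 0.27² + 0.08² + 0.32² + 0.77² + (-0.18)² = 0.0729 + 0.0064 + 0.1024 + 0.5929 + 0.0324 = 0.8070

0.81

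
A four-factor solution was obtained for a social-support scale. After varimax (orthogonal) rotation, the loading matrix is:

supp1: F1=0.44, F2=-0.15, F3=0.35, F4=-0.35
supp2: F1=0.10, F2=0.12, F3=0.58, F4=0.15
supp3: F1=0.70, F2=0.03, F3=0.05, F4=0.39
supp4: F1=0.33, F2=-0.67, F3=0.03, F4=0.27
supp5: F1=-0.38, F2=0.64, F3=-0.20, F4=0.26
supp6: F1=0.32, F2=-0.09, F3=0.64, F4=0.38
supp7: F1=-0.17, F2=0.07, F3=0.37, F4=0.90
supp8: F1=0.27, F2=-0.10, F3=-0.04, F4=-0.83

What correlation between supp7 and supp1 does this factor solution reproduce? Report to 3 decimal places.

r̂ = Σ λ_i·λ_j across factors = (-0.17)(0.44) + (0.07)(-0.15) + (0.37)(0.35) + (0.90)(-0.35)
  = -0.0748 -0.0105 +0.1295 -0.3150 = -0.2708

-0.271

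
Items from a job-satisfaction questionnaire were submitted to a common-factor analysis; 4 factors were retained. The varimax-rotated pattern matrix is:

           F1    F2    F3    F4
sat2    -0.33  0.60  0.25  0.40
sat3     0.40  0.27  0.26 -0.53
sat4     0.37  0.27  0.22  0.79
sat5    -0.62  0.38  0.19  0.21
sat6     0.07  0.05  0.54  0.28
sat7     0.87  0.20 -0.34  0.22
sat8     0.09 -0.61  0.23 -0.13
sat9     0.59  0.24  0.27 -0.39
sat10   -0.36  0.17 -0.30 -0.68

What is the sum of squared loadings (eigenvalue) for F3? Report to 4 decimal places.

SS loadings for F3 = 0.25² + 0.26² + 0.22² + 0.19² + 0.54² + (-0.34)² + 0.23² + 0.27² + (-0.30)² = 0.0625 + 0.0676 + 0.0484 + 0.0361 + 0.2916 + 0.1156 + 0.0529 + 0.0729 + 0.0900 = 0.8376

0.8376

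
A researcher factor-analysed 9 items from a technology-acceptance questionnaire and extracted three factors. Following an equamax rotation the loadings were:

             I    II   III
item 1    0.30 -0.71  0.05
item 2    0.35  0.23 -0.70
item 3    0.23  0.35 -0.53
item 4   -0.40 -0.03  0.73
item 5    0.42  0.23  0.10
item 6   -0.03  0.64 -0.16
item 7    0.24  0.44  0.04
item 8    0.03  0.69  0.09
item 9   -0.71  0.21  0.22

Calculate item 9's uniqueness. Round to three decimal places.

h² = (-0.71)² + 0.21² + 0.22² = 0.5041 + 0.0441 + 0.0484 = 0.5966
Uniqueness u² = 1 − h² = 1 − 0.5966 = 0.4034

0.403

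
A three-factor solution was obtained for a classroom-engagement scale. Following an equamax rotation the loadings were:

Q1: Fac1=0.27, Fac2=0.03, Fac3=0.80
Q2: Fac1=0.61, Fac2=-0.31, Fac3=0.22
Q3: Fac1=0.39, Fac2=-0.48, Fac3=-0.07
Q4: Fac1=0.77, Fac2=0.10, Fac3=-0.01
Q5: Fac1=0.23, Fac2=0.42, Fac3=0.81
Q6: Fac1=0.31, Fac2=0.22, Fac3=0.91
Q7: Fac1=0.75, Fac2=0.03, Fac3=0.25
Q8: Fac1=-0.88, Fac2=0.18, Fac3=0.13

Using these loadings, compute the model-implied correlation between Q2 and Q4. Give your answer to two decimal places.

0.44

r̂ = Σ λ_i·λ_j across factors = (0.61)(0.77) + (-0.31)(0.10) + (0.22)(-0.01)
  = +0.4697 -0.0310 -0.0022 = 0.4365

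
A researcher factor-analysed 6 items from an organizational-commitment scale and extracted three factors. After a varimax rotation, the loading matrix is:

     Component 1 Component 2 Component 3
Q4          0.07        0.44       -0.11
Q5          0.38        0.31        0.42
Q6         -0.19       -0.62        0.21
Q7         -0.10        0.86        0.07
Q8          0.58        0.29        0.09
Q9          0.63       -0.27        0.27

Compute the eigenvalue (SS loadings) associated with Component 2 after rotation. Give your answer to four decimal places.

SS loadings for Component 2 = 0.44² + 0.31² + (-0.62)² + 0.86² + 0.29² + (-0.27)² = 0.1936 + 0.0961 + 0.3844 + 0.7396 + 0.0841 + 0.0729 = 1.5707

1.5707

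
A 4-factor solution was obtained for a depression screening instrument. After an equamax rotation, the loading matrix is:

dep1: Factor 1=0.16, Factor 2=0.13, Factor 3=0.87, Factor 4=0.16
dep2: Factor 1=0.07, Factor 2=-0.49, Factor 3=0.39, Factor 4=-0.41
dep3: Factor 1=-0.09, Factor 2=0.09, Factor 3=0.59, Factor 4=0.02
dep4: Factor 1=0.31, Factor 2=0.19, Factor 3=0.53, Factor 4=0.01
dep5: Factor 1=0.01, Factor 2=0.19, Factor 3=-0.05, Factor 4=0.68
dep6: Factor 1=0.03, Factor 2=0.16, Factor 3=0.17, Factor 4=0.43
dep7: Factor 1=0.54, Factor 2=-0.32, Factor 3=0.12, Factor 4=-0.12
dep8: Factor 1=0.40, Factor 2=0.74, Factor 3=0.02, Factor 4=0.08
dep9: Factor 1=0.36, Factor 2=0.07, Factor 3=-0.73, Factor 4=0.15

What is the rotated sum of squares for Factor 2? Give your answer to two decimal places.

SS loadings for Factor 2 = 0.13² + (-0.49)² + 0.09² + 0.19² + 0.19² + 0.16² + (-0.32)² + 0.74² + 0.07² = 0.0169 + 0.2401 + 0.0081 + 0.0361 + 0.0361 + 0.0256 + 0.1024 + 0.5476 + 0.0049 = 1.0178

1.02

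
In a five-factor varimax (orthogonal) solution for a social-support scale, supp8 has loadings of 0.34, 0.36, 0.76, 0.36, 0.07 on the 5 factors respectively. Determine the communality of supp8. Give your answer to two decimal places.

0.96

h² = 0.34² + 0.36² + 0.76² + 0.36² + 0.07² = 0.1156 + 0.1296 + 0.5776 + 0.1296 + 0.0049 = 0.9573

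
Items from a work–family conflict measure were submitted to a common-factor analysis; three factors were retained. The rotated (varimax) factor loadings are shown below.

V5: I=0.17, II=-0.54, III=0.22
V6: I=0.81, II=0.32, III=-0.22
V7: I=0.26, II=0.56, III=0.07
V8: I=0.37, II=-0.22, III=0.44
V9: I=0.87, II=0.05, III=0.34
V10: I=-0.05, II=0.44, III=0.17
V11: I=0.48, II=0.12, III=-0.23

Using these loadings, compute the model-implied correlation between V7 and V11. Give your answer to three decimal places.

r̂ = Σ λ_i·λ_j across factors = (0.26)(0.48) + (0.56)(0.12) + (0.07)(-0.23)
  = +0.1248 +0.0672 -0.0161 = 0.1759

0.176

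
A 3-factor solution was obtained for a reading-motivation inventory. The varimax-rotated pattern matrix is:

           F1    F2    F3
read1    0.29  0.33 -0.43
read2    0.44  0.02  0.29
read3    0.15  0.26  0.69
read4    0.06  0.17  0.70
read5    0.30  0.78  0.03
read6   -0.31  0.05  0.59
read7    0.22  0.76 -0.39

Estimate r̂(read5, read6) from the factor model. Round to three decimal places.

r̂ = Σ λ_i·λ_j across factors = (0.30)(-0.31) + (0.78)(0.05) + (0.03)(0.59)
  = -0.0930 +0.0390 +0.0177 = -0.0363

-0.036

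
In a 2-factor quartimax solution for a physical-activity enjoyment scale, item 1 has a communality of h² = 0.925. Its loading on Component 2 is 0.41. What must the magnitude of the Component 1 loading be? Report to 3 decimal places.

Under orthogonal rotation h² = Σλ², so λ_Component 1² = h² − (0.1681) = 0.925 − 0.1681 = 0.7569.
|λ| = √0.7569 = 0.8700.

0.870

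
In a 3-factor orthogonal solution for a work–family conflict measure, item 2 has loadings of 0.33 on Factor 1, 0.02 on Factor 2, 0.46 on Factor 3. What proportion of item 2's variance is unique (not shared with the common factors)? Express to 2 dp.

0.68

h² = 0.33² + 0.02² + 0.46² = 0.1089 + 0.0004 + 0.2116 = 0.3209
Uniqueness u² = 1 − h² = 1 − 0.3209 = 0.6791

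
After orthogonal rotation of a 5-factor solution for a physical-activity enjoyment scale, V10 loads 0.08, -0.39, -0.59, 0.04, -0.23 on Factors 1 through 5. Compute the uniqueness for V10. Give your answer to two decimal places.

0.44

h² = 0.08² + (-0.39)² + (-0.59)² + 0.04² + (-0.23)² = 0.0064 + 0.1521 + 0.3481 + 0.0016 + 0.0529 = 0.5611
Uniqueness u² = 1 − h² = 1 − 0.5611 = 0.4389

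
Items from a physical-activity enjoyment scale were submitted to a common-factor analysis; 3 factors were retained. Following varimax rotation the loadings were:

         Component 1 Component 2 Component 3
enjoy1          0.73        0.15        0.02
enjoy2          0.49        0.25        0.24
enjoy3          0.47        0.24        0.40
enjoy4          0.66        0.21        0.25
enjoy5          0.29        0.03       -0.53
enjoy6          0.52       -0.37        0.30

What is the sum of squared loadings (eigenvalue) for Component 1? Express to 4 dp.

SS loadings for Component 1 = 0.73² + 0.49² + 0.47² + 0.66² + 0.29² + 0.52² = 0.5329 + 0.2401 + 0.2209 + 0.4356 + 0.0841 + 0.2704 = 1.7840

1.7840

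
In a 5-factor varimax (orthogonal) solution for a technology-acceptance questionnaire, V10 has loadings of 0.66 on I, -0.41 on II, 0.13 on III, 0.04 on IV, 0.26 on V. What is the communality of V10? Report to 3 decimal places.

0.690

h² = 0.66² + (-0.41)² + 0.13² + 0.04² + 0.26² = 0.4356 + 0.1681 + 0.0169 + 0.0016 + 0.0676 = 0.6898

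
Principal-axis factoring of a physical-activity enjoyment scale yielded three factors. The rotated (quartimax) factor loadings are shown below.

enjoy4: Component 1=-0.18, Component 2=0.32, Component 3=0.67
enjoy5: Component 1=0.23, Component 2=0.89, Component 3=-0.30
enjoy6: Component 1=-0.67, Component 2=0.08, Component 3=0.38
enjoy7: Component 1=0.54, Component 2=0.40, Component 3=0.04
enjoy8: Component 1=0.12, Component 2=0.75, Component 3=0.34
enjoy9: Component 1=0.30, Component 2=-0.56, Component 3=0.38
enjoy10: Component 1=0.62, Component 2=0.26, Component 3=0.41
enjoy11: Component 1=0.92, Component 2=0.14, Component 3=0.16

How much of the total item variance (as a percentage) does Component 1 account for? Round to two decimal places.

SS loadings for Component 1 = (-0.18)² + 0.23² + (-0.67)² + 0.54² + 0.12² + 0.30² + 0.62² + 0.92² = 2.1610
With 8 standardized items, total variance = 8. Proportion = 2.1610/8 = 0.2701 → 27.01%.

27.01%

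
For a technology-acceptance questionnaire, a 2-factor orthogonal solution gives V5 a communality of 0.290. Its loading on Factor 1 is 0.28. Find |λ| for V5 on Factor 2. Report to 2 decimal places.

Under orthogonal rotation h² = Σλ², so λ_Factor 2² = h² − (0.0784) = 0.290 − 0.0784 = 0.2116.
|λ| = √0.2116 = 0.4600.

0.46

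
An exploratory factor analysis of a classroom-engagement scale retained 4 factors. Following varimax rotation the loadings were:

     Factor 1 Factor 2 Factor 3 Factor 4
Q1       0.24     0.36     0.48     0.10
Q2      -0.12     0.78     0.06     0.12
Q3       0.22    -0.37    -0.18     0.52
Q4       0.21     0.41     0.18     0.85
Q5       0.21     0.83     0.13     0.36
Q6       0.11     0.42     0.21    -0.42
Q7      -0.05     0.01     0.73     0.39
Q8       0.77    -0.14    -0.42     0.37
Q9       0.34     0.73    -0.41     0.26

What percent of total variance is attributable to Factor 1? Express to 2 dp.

SS loadings for Factor 1 = 0.24² + (-0.12)² + 0.22² + 0.21² + 0.21² + 0.11² + (-0.05)² + 0.77² + 0.34² = 0.9317
With 9 standardized items, total variance = 9. Proportion = 0.9317/9 = 0.1035 → 10.35%.

10.35%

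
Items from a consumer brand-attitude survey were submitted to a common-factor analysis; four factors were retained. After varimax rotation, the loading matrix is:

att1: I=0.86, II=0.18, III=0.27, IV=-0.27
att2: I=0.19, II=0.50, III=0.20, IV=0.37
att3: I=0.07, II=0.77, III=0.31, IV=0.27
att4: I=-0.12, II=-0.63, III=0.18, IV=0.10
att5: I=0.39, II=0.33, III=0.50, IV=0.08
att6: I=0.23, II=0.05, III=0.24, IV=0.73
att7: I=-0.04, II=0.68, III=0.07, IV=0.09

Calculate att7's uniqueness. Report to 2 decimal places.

0.52

h² = (-0.04)² + 0.68² + 0.07² + 0.09² = 0.0016 + 0.4624 + 0.0049 + 0.0081 = 0.4770
Uniqueness u² = 1 − h² = 1 − 0.4770 = 0.5230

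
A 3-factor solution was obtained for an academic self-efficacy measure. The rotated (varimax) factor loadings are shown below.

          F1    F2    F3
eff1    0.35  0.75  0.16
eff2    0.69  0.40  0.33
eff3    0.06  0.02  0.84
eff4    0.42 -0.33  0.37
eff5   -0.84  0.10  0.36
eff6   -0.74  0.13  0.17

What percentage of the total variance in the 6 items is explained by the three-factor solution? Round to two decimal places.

67.10%

Communalities: 0.7106, 0.7450, 0.7096, 0.4222, 0.8452, 0.5934; Σh² = 4.0260.
Total variance with 6 standardized items is 6, so the solution explains 4.0260/6 = 0.6710 = 67.10%.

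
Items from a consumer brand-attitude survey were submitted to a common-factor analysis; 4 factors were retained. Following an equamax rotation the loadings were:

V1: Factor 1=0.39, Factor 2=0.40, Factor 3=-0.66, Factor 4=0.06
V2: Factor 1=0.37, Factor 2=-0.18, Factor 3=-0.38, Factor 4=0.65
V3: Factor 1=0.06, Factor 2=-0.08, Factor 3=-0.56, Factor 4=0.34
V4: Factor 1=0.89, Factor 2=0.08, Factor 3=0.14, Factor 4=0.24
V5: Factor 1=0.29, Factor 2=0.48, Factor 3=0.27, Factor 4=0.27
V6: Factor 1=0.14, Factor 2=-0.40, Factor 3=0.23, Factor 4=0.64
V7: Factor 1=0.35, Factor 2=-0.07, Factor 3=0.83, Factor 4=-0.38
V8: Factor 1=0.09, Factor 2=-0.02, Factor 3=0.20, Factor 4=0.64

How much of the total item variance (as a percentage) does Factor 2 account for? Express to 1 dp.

7.5%

SS loadings for Factor 2 = 0.40² + (-0.18)² + (-0.08)² + 0.08² + 0.48² + (-0.40)² + (-0.07)² + (-0.02)² = 0.6009
With 8 standardized items, total variance = 8. Proportion = 0.6009/8 = 0.0751 → 7.51%.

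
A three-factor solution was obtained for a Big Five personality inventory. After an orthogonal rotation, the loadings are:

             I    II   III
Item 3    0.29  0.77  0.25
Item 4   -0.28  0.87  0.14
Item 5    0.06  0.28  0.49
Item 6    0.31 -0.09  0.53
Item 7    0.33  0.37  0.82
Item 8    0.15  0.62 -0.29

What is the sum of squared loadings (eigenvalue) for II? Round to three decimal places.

1.958

SS loadings for II = 0.77² + 0.87² + 0.28² + (-0.09)² + 0.37² + 0.62² = 0.5929 + 0.7569 + 0.0784 + 0.0081 + 0.1369 + 0.3844 = 1.9576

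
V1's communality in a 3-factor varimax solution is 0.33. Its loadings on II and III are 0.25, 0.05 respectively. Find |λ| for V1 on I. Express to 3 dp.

0.515

Under orthogonal rotation h² = Σλ², so λ_I² = h² − (0.0650) = 0.33 − 0.0650 = 0.2650.
|λ| = √0.2650 = 0.5148.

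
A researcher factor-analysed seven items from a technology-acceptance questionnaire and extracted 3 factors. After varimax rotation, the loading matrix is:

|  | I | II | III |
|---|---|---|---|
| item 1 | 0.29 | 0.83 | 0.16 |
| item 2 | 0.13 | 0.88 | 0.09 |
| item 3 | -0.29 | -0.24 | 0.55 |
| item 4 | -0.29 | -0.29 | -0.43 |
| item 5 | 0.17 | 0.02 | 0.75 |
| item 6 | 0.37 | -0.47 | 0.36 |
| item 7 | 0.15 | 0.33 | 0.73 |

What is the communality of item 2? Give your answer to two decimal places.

0.80

h² = 0.13² + 0.88² + 0.09² = 0.0169 + 0.7744 + 0.0081 = 0.7994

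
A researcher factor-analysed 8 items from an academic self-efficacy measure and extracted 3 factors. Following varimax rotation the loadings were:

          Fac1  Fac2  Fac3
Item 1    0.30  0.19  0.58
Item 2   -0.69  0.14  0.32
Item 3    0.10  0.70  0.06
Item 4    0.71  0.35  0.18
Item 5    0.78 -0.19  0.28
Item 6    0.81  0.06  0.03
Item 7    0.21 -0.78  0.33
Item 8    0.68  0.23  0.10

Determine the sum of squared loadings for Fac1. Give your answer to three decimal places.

2.851

SS loadings for Fac1 = 0.30² + (-0.69)² + 0.10² + 0.71² + 0.78² + 0.81² + 0.21² + 0.68² = 0.0900 + 0.4761 + 0.0100 + 0.5041 + 0.6084 + 0.6561 + 0.0441 + 0.4624 = 2.8512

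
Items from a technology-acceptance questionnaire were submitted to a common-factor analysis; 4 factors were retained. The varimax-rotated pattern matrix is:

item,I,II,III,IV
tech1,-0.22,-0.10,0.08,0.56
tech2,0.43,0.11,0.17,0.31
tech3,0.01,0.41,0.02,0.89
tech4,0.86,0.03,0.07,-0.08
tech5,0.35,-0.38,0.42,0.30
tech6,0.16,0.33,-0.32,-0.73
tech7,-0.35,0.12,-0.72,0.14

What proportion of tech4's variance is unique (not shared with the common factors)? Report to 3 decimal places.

h² = 0.86² + 0.03² + 0.07² + (-0.08)² = 0.7396 + 0.0009 + 0.0049 + 0.0064 = 0.7518
Uniqueness u² = 1 − h² = 1 − 0.7518 = 0.2482

0.248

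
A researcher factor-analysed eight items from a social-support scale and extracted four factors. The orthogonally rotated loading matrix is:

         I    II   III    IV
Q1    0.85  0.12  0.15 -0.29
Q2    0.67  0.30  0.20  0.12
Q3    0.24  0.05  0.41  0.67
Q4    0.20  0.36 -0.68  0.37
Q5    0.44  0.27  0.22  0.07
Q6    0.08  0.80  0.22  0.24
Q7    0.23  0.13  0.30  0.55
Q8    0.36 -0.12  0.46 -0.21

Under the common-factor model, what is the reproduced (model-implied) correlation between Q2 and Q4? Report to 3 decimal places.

0.150

r̂ = Σ λ_i·λ_j across factors = (0.67)(0.20) + (0.30)(0.36) + (0.20)(-0.68) + (0.12)(0.37)
  = +0.1340 +0.1080 -0.1360 +0.0444 = 0.1504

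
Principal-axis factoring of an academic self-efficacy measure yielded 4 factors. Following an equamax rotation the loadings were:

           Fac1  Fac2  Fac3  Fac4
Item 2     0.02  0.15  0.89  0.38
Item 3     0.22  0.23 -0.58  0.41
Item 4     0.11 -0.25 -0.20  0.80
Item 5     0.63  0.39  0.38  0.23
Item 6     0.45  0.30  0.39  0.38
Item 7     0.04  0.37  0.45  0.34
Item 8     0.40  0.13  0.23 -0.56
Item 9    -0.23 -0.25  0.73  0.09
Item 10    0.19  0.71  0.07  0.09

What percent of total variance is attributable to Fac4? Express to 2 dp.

SS loadings for Fac4 = 0.38² + 0.41² + 0.80² + 0.23² + 0.38² + 0.34² + (-0.56)² + 0.09² + 0.09² = 1.5952
With 9 standardized items, total variance = 9. Proportion = 1.5952/9 = 0.1772 → 17.72%.

17.72%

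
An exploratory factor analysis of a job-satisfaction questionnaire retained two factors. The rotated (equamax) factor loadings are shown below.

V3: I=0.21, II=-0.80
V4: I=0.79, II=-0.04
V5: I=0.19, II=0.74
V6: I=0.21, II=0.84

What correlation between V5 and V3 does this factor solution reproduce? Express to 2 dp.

r̂ = Σ λ_i·λ_j across factors = (0.19)(0.21) + (0.74)(-0.80)
  = +0.0399 -0.5920 = -0.5521

-0.55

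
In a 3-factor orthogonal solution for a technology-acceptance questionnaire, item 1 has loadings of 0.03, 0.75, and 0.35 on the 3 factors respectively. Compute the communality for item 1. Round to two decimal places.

0.69

h² = 0.03² + 0.75² + 0.35² = 0.0009 + 0.5625 + 0.1225 = 0.6859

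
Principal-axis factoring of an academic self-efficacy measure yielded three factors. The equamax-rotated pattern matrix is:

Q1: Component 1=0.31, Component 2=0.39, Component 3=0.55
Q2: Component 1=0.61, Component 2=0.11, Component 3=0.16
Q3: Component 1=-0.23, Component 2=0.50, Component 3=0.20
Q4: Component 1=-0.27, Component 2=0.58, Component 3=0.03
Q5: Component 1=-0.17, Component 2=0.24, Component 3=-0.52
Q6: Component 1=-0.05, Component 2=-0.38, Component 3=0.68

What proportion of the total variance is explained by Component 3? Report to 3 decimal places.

SS loadings for Component 3 = 0.55² + 0.16² + 0.20² + 0.03² + (-0.52)² + 0.68² = 1.1018
Proportion of variance = 1.1018 / 6 = 0.1836.

0.184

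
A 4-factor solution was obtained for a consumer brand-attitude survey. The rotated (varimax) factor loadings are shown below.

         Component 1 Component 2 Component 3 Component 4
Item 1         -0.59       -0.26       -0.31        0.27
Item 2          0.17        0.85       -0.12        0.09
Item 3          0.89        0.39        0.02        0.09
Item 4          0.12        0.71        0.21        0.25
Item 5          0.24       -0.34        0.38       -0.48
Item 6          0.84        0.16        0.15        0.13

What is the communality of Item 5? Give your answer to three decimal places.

0.548

h² = 0.24² + (-0.34)² + 0.38² + (-0.48)² = 0.0576 + 0.1156 + 0.1444 + 0.2304 = 0.5480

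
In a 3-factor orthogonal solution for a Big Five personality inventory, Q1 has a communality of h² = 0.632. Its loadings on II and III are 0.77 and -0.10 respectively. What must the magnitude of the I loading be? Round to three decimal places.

Under orthogonal rotation h² = Σλ², so λ_I² = h² − (0.6029) = 0.632 − 0.6029 = 0.0291.
|λ| = √0.0291 = 0.1706.

0.171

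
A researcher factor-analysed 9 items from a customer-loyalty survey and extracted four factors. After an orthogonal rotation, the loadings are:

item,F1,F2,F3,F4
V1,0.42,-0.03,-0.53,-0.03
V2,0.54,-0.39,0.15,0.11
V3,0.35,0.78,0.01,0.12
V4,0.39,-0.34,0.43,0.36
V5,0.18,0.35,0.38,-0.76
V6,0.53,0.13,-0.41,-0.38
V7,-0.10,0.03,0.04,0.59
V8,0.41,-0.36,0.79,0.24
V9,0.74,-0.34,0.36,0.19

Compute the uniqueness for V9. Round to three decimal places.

h² = 0.74² + (-0.34)² + 0.36² + 0.19² = 0.5476 + 0.1156 + 0.1296 + 0.0361 = 0.8289
Uniqueness u² = 1 − h² = 1 − 0.8289 = 0.1711

0.171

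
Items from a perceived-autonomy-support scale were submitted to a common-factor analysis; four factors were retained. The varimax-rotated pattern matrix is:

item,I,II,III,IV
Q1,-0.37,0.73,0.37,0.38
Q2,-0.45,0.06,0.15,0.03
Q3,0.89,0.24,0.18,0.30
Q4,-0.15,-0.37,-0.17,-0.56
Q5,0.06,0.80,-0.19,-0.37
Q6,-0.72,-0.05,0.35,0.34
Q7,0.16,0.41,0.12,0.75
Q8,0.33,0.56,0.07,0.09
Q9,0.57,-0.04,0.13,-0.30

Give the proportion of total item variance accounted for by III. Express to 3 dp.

0.046

SS loadings for III = 0.37² + 0.15² + 0.18² + (-0.17)² + (-0.19)² + 0.35² + 0.12² + 0.07² + 0.13² = 0.4155
Proportion of variance = 0.4155 / 9 = 0.0462.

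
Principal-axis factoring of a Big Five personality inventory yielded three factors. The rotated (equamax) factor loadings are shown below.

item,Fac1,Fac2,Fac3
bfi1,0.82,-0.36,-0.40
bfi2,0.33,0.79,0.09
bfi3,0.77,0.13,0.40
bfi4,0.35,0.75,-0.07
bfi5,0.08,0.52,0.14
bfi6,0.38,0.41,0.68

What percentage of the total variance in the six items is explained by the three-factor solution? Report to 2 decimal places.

Communalities: 0.9620, 0.7411, 0.7698, 0.6899, 0.2964, 0.7749; Σh² = 4.2341.
Total variance with 6 standardized items is 6, so the solution explains 4.2341/6 = 0.7057 = 70.57%.

70.57%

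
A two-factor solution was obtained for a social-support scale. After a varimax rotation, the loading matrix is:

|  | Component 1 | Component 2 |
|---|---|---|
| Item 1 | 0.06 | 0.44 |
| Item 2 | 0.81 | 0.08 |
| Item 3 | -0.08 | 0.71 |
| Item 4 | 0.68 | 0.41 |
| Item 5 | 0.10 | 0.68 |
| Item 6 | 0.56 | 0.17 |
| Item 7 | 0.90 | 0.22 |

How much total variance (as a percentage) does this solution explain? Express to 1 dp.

Communalities: 0.1972, 0.6625, 0.5105, 0.6305, 0.4724, 0.3425, 0.8584; Σh² = 3.6740.
Total variance with 7 standardized items is 7, so the solution explains 3.6740/7 = 0.5249 = 52.49%.

52.5%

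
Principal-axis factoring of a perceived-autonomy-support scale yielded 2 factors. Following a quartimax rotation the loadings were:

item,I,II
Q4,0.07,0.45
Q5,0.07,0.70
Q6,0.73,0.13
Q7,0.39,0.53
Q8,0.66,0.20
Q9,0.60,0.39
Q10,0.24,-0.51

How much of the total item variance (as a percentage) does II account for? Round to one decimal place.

SS loadings for II = 0.45² + 0.70² + 0.13² + 0.53² + 0.20² + 0.39² + (-0.51)² = 1.4425
With 7 standardized items, total variance = 7. Proportion = 1.4425/7 = 0.2061 → 20.61%.

20.6%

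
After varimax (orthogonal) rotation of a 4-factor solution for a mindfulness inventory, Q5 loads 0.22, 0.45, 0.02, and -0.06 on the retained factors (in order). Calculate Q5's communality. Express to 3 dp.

0.255

h² = 0.22² + 0.45² + 0.02² + (-0.06)² = 0.0484 + 0.2025 + 0.0004 + 0.0036 = 0.2549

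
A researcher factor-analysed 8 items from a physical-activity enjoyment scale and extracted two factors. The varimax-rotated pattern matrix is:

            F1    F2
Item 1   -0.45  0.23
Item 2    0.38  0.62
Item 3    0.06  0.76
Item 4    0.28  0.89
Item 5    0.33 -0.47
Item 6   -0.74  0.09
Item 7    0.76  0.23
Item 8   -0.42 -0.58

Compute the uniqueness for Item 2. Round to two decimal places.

0.47

h² = 0.38² + 0.62² = 0.1444 + 0.3844 = 0.5288
Uniqueness u² = 1 − h² = 1 − 0.5288 = 0.4712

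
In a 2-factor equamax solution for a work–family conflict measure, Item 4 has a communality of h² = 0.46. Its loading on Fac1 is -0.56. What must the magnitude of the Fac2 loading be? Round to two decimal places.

0.38

Under orthogonal rotation h² = Σλ², so λ_Fac2² = h² − (0.3136) = 0.46 − 0.3136 = 0.1464.
|λ| = √0.1464 = 0.3826.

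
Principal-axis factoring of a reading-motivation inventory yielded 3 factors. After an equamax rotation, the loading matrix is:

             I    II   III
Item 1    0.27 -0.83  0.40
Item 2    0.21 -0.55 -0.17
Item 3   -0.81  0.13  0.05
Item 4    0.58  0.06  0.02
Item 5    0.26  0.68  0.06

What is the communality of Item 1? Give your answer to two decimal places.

0.92

h² = 0.27² + (-0.83)² + 0.40² = 0.0729 + 0.6889 + 0.1600 = 0.9218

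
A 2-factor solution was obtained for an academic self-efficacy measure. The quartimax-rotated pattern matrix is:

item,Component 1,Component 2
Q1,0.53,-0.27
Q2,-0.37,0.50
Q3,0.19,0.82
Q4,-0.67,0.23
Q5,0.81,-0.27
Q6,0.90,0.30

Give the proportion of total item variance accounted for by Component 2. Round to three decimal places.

0.202

SS loadings for Component 2 = (-0.27)² + 0.50² + 0.82² + 0.23² + (-0.27)² + 0.30² = 1.2111
Proportion of variance = 1.2111 / 6 = 0.2018.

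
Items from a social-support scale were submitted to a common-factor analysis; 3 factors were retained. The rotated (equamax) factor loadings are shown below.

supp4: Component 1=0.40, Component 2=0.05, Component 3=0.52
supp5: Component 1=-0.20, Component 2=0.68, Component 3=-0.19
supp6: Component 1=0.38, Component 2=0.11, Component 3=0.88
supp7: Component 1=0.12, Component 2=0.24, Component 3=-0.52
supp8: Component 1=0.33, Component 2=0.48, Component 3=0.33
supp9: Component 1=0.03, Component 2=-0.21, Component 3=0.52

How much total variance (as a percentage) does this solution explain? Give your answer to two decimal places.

Communalities: 0.4329, 0.5385, 0.9309, 0.3424, 0.4482, 0.3154; Σh² = 3.0083.
Total variance with 6 standardized items is 6, so the solution explains 3.0083/6 = 0.5014 = 50.14%.

50.14%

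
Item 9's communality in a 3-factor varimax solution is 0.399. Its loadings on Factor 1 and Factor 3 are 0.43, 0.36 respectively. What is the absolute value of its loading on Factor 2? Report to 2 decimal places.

0.29

Under orthogonal rotation h² = Σλ², so λ_Factor 2² = h² − (0.3145) = 0.399 − 0.3145 = 0.0845.
|λ| = √0.0845 = 0.2907.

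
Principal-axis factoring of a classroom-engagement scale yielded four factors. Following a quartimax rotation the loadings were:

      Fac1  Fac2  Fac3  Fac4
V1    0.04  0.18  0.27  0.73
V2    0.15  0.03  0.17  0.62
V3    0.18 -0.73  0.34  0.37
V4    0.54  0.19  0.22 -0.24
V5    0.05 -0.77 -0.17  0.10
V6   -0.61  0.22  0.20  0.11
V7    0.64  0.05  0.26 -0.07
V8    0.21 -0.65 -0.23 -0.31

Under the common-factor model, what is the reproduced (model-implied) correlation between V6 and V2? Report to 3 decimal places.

0.017

r̂ = Σ λ_i·λ_j across factors = (-0.61)(0.15) + (0.22)(0.03) + (0.20)(0.17) + (0.11)(0.62)
  = -0.0915 +0.0066 +0.0340 +0.0682 = 0.0173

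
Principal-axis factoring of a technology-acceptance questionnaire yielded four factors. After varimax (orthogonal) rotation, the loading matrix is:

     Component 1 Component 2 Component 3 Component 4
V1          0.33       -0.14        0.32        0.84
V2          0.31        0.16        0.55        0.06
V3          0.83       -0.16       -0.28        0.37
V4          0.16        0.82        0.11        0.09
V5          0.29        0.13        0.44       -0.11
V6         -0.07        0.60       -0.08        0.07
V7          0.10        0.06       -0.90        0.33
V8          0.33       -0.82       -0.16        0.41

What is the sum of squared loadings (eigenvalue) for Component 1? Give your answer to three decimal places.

1.127

SS loadings for Component 1 = 0.33² + 0.31² + 0.83² + 0.16² + 0.29² + (-0.07)² + 0.10² + 0.33² = 0.1089 + 0.0961 + 0.6889 + 0.0256 + 0.0841 + 0.0049 + 0.0100 + 0.1089 = 1.1274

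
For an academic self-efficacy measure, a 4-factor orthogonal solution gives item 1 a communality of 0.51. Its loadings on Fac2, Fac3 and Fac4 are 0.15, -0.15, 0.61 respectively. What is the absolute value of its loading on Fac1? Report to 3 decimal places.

0.305

Under orthogonal rotation h² = Σλ², so λ_Fac1² = h² − (0.4171) = 0.51 − 0.4171 = 0.0929.
|λ| = √0.0929 = 0.3048.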